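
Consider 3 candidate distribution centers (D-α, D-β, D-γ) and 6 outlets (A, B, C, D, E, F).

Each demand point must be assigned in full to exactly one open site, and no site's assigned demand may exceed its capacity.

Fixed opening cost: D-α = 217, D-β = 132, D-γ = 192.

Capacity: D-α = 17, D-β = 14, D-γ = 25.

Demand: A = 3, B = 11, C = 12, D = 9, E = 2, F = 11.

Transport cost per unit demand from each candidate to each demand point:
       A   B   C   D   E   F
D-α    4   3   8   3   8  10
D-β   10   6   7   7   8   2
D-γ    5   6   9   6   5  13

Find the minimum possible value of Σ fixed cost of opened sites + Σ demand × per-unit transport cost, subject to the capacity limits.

780

Open {D-α, D-β, D-γ}; cheapest assignment that respects the capacities:
  D-α (cap 17, load 14): A, B — cost 3×4 + 11×3 = 45
  D-β (cap 14, load 11): F — cost 11×2 = 22
  D-γ (cap 25, load 23): C, D, E — cost 12×9 + 9×6 + 2×5 = 172
  Shipping 239, fixed 541 → total 780.
  Any other capacity-feasible assignment to {D-α, D-β, D-γ} ships for at least 239.
Total demand is 48 and no other set of sites has combined capacity ≥ 48, so {D-α, D-β, D-γ} is the only feasible choice of open sites. Minimum: 780.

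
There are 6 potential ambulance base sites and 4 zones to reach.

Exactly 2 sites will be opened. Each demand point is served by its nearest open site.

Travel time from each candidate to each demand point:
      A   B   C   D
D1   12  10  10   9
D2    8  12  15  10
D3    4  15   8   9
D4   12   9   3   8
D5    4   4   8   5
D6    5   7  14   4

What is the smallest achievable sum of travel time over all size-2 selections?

Open {D4, D5}.
  A→D5 4, B→D5 4, C→D4 3, D→D5 5  ⇒ total 16.
Compare {D4, D6}: total 19.
Compare {D5, D6}: total 20.
No size-2 selection does better; minimum is 16.

16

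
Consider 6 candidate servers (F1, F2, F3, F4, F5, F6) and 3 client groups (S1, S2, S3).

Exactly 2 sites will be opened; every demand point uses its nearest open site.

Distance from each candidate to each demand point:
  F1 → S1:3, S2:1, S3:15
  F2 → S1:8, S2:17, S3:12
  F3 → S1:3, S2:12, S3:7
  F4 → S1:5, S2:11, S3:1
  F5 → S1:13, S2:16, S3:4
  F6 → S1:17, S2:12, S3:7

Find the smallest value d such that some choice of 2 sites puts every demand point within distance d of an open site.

3

Open {F1, F4}.
  Farthest demand point is S1 at distance 3 (to F1); all others are ≤ 3.
With {F1, F5} the worst case is 4.
With {F1, F3} the worst case is 7.
No size-2 selection achieves below 3.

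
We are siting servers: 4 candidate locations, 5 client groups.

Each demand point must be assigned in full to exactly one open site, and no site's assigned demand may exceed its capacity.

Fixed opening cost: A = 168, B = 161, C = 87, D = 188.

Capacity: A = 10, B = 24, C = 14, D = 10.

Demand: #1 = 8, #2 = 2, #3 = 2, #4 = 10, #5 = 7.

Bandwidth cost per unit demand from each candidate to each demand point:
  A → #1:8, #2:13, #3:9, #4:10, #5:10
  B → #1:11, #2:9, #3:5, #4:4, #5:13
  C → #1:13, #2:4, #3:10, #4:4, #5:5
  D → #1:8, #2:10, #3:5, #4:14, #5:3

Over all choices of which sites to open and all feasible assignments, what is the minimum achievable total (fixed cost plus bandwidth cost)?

Open {B, C}; cheapest assignment that respects the capacities:
  B (cap 24, load 20): #1, #3, #4 — cost 8×11 + 2×5 + 10×4 = 138
  C (cap 14, load 9): #2, #5 — cost 2×4 + 7×5 = 43
  Shipping 181, fixed 248 → total 429.
  Any other capacity-feasible assignment to {B, C} ships for at least 181.
Compare {B, D}: its best feasible assignment gives total 526.
Compare {A, B}: its best feasible assignment gives total 552.
Every other set of open sites that can feasibly serve all demand totals ≥ 526 even under its best assignment. Minimum: 429.

429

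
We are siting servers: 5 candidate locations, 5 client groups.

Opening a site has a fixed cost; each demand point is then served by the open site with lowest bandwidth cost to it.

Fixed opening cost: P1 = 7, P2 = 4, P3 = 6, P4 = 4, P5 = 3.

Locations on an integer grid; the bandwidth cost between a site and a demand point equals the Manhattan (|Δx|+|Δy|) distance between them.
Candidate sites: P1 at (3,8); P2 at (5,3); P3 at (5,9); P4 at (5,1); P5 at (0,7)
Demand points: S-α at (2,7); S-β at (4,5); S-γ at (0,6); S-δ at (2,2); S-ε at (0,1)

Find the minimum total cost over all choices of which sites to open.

23

Open {P2, P5}: assign each demand point to its cheapest open site.
  S-α→P5 2, S-β→P2 3, S-γ→P5 1, S-δ→P2 4, S-ε→P5 6
  bandwidth cost 16, fixed 7 → total 23.
Compare {P4, P5}: bandwidth cost 17 + fixed 7 = 24.
Compare {P5}: bandwidth cost 22 + fixed 3 = 25.
Compare {P2, P4, P5}: bandwidth cost 15 + fixed 11 = 26.
All other subsets cost ≥ 24. Minimum total cost: 23.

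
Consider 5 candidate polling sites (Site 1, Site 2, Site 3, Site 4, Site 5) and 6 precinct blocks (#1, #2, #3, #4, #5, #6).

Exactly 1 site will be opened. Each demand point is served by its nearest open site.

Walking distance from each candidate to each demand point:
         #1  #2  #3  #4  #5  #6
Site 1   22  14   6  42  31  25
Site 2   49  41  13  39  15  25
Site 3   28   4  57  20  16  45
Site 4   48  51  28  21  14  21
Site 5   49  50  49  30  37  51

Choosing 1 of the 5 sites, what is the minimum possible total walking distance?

140

Open {Site 1}.
  #1→Site 1 22, #2→Site 1 14, #3→Site 1 6, #4→Site 1 42, #5→Site 1 31, #6→Site 1 25  ⇒ total 140.
Compare {Site 3}: total 170.
Compare {Site 2}: total 182.
No size-1 selection does better; minimum is 140.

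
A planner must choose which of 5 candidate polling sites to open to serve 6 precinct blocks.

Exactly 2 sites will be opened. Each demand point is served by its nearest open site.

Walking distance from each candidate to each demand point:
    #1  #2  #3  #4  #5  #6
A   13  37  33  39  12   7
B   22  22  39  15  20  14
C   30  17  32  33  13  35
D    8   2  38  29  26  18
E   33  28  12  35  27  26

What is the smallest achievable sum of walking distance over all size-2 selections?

Open {A, D}.
  #1→D 8, #2→D 2, #3→A 33, #4→D 29, #5→A 12, #6→A 7  ⇒ total 91.
Compare {D, E}: total 95.
Compare {B, D}: total 97.
No size-2 selection does better; minimum is 91.

91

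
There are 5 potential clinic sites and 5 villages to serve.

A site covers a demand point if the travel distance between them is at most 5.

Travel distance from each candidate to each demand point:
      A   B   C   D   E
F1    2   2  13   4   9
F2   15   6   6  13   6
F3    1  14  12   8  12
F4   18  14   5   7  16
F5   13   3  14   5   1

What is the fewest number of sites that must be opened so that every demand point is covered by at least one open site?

Coverage sets (demand points within 5 of each site):
  F1: {A, B, D}
  F2: {}
  F3: {A}
  F4: {C}
  F5: {B, D, E}
No 2 sites suffice: every size-2 union leaves at least one demand point uncovered.
But {F1, F4, F5} covers everything, so the minimum is 3.

3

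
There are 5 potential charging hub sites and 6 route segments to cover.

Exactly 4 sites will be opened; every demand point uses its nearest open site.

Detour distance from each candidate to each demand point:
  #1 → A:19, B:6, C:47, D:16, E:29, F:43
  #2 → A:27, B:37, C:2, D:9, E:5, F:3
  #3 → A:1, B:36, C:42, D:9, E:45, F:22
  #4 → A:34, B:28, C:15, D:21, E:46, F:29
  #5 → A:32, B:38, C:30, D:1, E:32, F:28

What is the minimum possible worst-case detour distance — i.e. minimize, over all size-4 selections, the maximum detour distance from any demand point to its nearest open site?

Open {#1, #2, #3, #5}.
  Farthest demand point is B at detour distance 6 (to #1); all others are ≤ 6.
With {#1, #2, #3, #4} the worst case is 9.
With {#1, #2, #4, #5} the worst case is 19.
No size-4 selection achieves below 6.

6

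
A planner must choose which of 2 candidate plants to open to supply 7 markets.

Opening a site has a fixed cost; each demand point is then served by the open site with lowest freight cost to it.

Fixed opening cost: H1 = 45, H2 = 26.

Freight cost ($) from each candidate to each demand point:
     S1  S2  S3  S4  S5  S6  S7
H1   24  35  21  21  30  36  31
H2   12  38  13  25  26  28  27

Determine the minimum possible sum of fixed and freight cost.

Open {H2}: assign each demand point to its cheapest open site.
  S1→H2 12, S2→H2 38, S3→H2 13, S4→H2 25, S5→H2 26, S6→H2 28, S7→H2 27
  freight cost 169, fixed 26 → total 195.
Compare {H1, H2}: freight cost 162 + fixed 71 = 233.
Compare {H1}: freight cost 198 + fixed 45 = 243.

195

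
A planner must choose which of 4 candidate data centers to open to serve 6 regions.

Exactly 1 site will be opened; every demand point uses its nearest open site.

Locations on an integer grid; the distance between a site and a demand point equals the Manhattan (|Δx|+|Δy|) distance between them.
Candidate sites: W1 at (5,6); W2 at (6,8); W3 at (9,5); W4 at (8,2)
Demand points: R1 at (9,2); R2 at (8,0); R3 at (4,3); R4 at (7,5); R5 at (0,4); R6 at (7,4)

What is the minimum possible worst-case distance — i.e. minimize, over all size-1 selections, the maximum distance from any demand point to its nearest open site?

9

Open {W1}.
  Farthest demand point is R2 at distance 9 (to W1); all others are ≤ 9.
With {W2} the worst case is 10.
With {W3} the worst case is 10.
No size-1 selection achieves below 9.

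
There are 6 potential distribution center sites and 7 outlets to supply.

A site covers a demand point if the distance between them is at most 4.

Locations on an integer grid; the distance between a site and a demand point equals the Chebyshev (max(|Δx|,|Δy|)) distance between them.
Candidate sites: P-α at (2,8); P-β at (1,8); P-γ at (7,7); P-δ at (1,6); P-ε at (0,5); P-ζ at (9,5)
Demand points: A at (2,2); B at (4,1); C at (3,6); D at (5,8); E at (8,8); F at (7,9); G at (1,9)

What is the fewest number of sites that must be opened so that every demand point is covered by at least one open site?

Coverage sets (demand points within 4 of each site):
  P-α: {C, D, G}
  P-β: {C, D, G}
  P-γ: {C, D, E, F}
  P-δ: {A, C, D, G}
  P-ε: {A, B, C, G}
  P-ζ: {D, E, F}
No single site covers all 7 demand points.
But {P-γ, P-ε} covers everything, so the minimum is 2.

2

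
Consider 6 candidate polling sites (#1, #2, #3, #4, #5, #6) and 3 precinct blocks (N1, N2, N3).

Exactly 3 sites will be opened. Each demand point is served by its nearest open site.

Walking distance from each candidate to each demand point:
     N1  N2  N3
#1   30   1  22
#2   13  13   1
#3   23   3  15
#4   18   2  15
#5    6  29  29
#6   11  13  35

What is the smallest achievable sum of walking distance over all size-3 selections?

Open {#1, #2, #5}.
  N1→#5 6, N2→#1 1, N3→#2 1  ⇒ total 8.
Compare {#2, #4, #5}: total 9.
Compare {#2, #3, #5}: total 10.
No size-3 selection does better; minimum is 8.

8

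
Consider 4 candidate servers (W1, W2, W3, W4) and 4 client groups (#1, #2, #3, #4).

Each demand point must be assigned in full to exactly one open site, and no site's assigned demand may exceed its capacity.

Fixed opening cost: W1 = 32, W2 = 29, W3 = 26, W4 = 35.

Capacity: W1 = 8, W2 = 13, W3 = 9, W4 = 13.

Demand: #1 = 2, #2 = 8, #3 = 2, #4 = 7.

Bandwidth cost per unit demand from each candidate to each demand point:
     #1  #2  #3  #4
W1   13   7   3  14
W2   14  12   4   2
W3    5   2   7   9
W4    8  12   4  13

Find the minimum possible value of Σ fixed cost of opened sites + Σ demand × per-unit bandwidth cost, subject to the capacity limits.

Open {W2, W3}; cheapest assignment that respects the capacities:
  W2 (cap 13, load 11): #1, #3, #4 — cost 2×14 + 2×4 + 7×2 = 50
  W3 (cap 9, load 8): #2 — cost 8×2 = 16
  Shipping 66, fixed 55 → total 121.
  Any other capacity-feasible assignment to {W2, W3} ships for at least 66.
Compare {W2, W3, W4}: its best feasible assignment gives total 144.
Compare {W1, W2, W3}: its best feasible assignment gives total 149.
Every other set of open sites that can feasibly serve all demand totals ≥ 144 even under its best assignment. Minimum: 121.

121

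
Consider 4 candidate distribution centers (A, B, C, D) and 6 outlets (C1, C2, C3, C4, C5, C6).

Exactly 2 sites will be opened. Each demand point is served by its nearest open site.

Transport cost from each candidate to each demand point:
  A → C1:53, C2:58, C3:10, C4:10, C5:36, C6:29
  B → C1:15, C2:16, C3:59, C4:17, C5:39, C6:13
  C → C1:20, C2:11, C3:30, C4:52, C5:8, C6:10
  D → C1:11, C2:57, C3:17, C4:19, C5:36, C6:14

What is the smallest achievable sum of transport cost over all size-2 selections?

69

Open {A, C}.
  C1→C 20, C2→C 11, C3→A 10, C4→A 10, C5→C 8, C6→C 10  ⇒ total 69.
Compare {C, D}: total 76.
Compare {B, C}: total 91.
No size-2 selection does better; minimum is 69.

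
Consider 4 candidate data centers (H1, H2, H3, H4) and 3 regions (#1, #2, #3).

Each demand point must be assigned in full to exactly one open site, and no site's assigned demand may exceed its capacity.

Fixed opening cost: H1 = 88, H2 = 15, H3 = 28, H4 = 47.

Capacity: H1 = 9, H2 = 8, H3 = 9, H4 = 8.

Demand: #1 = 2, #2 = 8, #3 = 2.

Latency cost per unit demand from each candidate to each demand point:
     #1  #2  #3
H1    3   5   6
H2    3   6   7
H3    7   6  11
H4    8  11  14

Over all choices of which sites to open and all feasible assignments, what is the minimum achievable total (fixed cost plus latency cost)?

Open {H2, H3}; cheapest assignment that respects the capacities:
  H2 (cap 8, load 4): #1, #3 — cost 2×3 + 2×7 = 20
  H3 (cap 9, load 8): #2 — cost 8×6 = 48
  Shipping 68, fixed 43 → total 111.
  Any other capacity-feasible assignment to {H2, H3} ships for at least 68.
Compare {H2, H4}: its best feasible assignment gives total 154.
Compare {H2, H3, H4}: its best feasible assignment gives total 158.
Every other set of open sites that can feasibly serve all demand totals ≥ 154 even under its best assignment. Minimum: 111.

111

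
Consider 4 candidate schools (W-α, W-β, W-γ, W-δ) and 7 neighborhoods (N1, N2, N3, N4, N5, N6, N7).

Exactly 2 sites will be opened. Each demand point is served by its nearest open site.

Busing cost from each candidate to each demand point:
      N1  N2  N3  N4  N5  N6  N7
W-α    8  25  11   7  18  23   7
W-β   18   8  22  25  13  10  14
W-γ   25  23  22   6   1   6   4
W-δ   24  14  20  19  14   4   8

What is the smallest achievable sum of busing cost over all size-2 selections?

59

Open {W-α, W-γ}.
  N1→W-α 8, N2→W-γ 23, N3→W-α 11, N4→W-γ 6, N5→W-γ 1, N6→W-γ 6, N7→W-γ 4  ⇒ total 59.
Compare {W-α, W-β}: total 64.
Compare {W-α, W-δ}: total 65.
No size-2 selection does better; minimum is 59.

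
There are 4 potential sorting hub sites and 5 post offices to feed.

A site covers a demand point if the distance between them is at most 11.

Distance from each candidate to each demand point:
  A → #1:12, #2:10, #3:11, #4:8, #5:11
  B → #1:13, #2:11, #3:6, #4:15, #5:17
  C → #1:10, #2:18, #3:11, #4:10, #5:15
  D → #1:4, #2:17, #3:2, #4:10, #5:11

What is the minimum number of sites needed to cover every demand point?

2

Coverage sets (demand points within 11 of each site):
  A: {#2, #3, #4, #5}
  B: {#2, #3}
  C: {#1, #3, #4}
  D: {#1, #3, #4, #5}
No single site covers all 5 demand points.
But {A, C} covers everything, so the minimum is 2.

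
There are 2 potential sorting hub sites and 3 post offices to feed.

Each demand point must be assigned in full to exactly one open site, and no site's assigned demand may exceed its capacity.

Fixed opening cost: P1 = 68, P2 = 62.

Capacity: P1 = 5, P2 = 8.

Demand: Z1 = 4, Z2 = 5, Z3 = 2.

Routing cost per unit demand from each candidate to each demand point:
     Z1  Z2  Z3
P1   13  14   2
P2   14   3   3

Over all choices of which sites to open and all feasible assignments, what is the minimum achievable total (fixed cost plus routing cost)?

203

Open {P1, P2}; cheapest assignment that respects the capacities:
  P1 (cap 5, load 4): Z1 — cost 4×13 = 52
  P2 (cap 8, load 7): Z2, Z3 — cost 5×3 + 2×3 = 21
  Shipping 73, fixed 130 → total 203.
  Any other capacity-feasible assignment to {P1, P2} ships for at least 73.
Total demand is 11 and no other set of sites has combined capacity ≥ 11, so {P1, P2} is the only feasible choice of open sites. Minimum: 203.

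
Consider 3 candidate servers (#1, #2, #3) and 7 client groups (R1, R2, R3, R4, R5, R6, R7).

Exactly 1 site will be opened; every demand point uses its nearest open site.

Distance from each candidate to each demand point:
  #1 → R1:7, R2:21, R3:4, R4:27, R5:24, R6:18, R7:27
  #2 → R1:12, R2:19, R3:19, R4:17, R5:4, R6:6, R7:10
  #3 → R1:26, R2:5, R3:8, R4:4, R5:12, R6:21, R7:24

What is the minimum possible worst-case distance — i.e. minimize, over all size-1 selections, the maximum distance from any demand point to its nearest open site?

19

Open {#2}.
  Farthest demand point is R2 at distance 19 (to #2); all others are ≤ 19.
With {#3} the worst case is 26.
With {#1} the worst case is 27.
No size-1 selection achieves below 19.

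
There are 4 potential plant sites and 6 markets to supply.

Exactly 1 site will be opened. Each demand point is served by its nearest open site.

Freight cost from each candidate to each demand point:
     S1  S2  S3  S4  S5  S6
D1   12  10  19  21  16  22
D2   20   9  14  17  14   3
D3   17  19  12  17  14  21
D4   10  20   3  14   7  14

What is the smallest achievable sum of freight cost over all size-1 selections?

Open {D4}.
  S1→D4 10, S2→D4 20, S3→D4 3, S4→D4 14, S5→D4 7, S6→D4 14  ⇒ total 68.
Compare {D2}: total 77.
Compare {D1}: total 100.
No size-1 selection does better; minimum is 68.

68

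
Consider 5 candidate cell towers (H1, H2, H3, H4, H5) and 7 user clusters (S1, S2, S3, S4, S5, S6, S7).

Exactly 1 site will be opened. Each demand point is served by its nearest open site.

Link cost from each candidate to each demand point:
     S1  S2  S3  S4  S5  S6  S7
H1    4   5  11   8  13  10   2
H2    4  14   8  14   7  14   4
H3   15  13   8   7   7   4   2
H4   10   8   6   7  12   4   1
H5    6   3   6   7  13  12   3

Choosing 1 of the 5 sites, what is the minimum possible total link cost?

Open {H4}.
  S1→H4 10, S2→H4 8, S3→H4 6, S4→H4 7, S5→H4 12, S6→H4 4, S7→H4 1  ⇒ total 48.
Compare {H5}: total 50.
Compare {H1}: total 53.
No size-1 selection does better; minimum is 48.

48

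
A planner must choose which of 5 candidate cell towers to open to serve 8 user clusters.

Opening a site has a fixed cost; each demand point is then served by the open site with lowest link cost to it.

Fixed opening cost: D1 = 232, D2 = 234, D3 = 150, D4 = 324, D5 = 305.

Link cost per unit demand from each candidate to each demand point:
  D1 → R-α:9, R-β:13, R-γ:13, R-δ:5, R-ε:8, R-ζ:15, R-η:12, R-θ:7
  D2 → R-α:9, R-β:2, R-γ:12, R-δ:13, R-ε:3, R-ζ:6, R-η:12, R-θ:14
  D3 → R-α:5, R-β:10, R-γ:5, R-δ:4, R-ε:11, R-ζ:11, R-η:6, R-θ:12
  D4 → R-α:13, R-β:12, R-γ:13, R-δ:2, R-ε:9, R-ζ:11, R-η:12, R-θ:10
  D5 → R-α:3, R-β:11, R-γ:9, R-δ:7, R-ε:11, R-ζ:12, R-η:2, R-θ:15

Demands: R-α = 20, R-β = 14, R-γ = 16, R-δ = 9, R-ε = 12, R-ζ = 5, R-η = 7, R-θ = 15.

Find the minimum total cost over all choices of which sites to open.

915

Open {D3}: assign each demand point to its cheapest open site.
  R-α→D3 20×5=100, R-β→D3 14×10=140, R-γ→D3 16×5=80, R-δ→D3 9×4=36, R-ε→D3 12×11=132, R-ζ→D3 5×11=55, R-η→D3 7×6=42, R-θ→D3 15×12=180
  link cost 765, fixed 150 → total 915.
Compare {D2, D3}: link cost 532 + fixed 384 = 916.
Compare {D1, D3}: link cost 654 + fixed 382 = 1036.
Compare {D1, D2, D3}: link cost 457 + fixed 616 = 1073.
All other subsets cost ≥ 916. Minimum total cost: 915.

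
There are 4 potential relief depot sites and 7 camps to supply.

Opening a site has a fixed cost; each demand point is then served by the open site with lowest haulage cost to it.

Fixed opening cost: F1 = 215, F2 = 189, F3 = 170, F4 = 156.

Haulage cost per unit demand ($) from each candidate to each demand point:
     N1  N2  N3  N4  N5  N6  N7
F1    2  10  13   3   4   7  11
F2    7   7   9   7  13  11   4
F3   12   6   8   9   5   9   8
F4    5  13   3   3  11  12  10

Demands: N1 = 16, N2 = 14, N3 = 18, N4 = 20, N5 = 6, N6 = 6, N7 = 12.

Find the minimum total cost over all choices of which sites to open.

Open {F3, F4}: assign each demand point to its cheapest open site.
  N1→F4 16×5=80, N2→F3 14×6=84, N3→F4 18×3=54, N4→F4 20×3=60, N5→F3 6×5=30, N6→F3 6×9=54, N7→F3 12×8=96
  haulage cost 458, fixed 326 → total 784.
Compare {F4}: haulage cost 634 + fixed 156 = 790.
Compare {F2, F4}: haulage cost 472 + fixed 345 = 817.
Compare {F1, F4}: haulage cost 472 + fixed 371 = 843.
All other subsets cost ≥ 790. Minimum total cost: 784.

784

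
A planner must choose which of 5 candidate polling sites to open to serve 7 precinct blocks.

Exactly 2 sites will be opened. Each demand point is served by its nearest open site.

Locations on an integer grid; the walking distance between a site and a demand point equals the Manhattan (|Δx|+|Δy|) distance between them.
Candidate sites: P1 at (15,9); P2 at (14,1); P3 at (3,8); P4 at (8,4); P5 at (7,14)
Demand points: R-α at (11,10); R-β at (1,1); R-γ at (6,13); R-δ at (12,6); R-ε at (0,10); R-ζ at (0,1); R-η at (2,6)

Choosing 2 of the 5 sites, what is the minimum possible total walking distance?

Open {P1, P3}.
  R-α→P1 5, R-β→P3 9, R-γ→P3 8, R-δ→P1 6, R-ε→P3 5, R-ζ→P3 10, R-η→P3 3  ⇒ total 46.
Compare {P3, P5}: total 48.
Compare {P3, P4}: total 50.
No size-2 selection does better; minimum is 46.

46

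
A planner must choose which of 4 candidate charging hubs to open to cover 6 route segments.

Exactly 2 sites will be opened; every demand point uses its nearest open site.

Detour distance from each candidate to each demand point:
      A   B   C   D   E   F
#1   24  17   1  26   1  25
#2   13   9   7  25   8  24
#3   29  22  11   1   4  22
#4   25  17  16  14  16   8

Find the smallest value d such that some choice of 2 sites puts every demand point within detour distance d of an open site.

14

Open {#2, #4}.
  Farthest demand point is D at detour distance 14 (to #4); all others are ≤ 14.
With {#2, #3} the worst case is 22.
With {#1, #3} the worst case is 24.
No size-2 selection achieves below 14.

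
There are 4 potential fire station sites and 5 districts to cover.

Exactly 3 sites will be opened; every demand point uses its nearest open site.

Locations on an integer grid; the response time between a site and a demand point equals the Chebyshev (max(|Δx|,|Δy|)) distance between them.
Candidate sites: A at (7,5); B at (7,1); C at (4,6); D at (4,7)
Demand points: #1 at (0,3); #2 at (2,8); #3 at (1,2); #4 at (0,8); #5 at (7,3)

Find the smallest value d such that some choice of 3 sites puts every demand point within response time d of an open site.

4

Open {A, B, C}.
  Farthest demand point is #1 at response time 4 (to C); all others are ≤ 4.
With {A, C, D} the worst case is 4.
With {B, C, D} the worst case is 4.
No size-3 selection achieves below 4.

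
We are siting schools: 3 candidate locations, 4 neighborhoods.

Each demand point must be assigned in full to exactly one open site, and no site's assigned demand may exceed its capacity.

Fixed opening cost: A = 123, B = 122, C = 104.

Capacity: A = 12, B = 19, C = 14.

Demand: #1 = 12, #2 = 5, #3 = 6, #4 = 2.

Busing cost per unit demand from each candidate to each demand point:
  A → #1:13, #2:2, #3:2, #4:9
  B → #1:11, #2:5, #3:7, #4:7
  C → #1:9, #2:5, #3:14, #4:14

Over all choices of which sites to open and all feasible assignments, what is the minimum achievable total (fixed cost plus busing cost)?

385

Open {A, C}; cheapest assignment that respects the capacities:
  A (cap 12, load 11): #2, #3 — cost 5×2 + 6×2 = 22
  C (cap 14, load 14): #1, #4 — cost 12×9 + 2×14 = 136
  Shipping 158, fixed 227 → total 385.
  Any other capacity-feasible assignment to {A, C} ships for at least 158.
Compare {A, B}: its best feasible assignment gives total 413.
Compare {B, C}: its best feasible assignment gives total 415.
Every other set of open sites that can feasibly serve all demand totals ≥ 413 even under its best assignment. Minimum: 385.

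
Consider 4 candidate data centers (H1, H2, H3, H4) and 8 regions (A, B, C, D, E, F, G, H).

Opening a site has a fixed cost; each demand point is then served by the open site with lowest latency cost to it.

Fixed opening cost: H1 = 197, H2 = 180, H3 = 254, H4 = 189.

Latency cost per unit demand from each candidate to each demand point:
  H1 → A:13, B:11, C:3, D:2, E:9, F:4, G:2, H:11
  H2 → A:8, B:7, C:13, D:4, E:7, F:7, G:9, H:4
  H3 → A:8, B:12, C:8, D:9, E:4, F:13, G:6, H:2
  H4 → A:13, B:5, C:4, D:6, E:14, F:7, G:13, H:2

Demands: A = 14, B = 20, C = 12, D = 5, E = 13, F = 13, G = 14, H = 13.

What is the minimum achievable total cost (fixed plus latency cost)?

Open {H1, H2}: assign each demand point to its cheapest open site.
  A→H2 14×8=112, B→H2 20×7=140, C→H1 12×3=36, D→H1 5×2=10, E→H2 13×7=91, F→H1 13×4=52, G→H1 14×2=28, H→H2 13×4=52
  latency cost 521, fixed 377 → total 898.
Compare {H1, H4}: latency cost 551 + fixed 386 = 937.
Compare {H2}: latency cost 788 + fixed 180 = 968.
Compare {H2, H4}: latency cost 614 + fixed 369 = 983.
All other subsets cost ≥ 937. Minimum total cost: 898.

898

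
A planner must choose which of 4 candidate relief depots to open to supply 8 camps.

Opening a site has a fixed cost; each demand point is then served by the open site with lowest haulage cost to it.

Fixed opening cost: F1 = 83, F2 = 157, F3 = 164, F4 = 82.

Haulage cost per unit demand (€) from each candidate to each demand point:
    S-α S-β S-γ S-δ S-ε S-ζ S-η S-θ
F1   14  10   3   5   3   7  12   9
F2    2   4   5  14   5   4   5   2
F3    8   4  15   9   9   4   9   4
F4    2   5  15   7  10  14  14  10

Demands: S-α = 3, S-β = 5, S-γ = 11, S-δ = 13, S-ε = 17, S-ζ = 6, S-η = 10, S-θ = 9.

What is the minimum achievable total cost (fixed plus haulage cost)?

507

Open {F1, F2}: assign each demand point to its cheapest open site.
  S-α→F2 3×2=6, S-β→F2 5×4=20, S-γ→F1 11×3=33, S-δ→F1 13×5=65, S-ε→F1 17×3=51, S-ζ→F2 6×4=24, S-η→F2 10×5=50, S-θ→F2 9×2=18
  haulage cost 267, fixed 240 → total 507.
Compare {F1}: haulage cost 484 + fixed 83 = 567.
Compare {F1, F4}: haulage cost 423 + fixed 165 = 588.
Compare {F2, F4}: haulage cost 349 + fixed 239 = 588.
All other subsets cost ≥ 567. Minimum total cost: 507.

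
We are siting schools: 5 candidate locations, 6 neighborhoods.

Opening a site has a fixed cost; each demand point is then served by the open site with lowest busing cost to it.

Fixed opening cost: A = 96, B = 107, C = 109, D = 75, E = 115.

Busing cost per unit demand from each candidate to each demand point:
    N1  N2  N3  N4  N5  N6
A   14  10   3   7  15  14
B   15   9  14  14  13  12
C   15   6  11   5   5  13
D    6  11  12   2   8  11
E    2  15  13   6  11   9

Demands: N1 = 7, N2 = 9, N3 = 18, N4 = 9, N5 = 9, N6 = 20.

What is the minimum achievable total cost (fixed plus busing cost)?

667

Open {A, D}: assign each demand point to its cheapest open site.
  N1→D 7×6=42, N2→A 9×10=90, N3→A 18×3=54, N4→D 9×2=18, N5→D 9×8=72, N6→D 20×11=220
  busing cost 496, fixed 171 → total 667.
Compare {A, E}: busing cost 491 + fixed 211 = 702.
Compare {A, C, E}: busing cost 392 + fixed 320 = 712.
Compare {A, C, D}: busing cost 433 + fixed 280 = 713.
All other subsets cost ≥ 702. Minimum total cost: 667.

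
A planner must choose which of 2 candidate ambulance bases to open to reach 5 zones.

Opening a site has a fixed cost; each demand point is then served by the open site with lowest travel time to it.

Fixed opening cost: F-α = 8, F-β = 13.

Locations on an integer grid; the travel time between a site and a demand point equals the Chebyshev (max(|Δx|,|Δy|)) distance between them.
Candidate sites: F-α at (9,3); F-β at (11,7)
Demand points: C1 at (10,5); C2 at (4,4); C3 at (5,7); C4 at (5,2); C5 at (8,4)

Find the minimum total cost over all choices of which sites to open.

Open {F-α}: assign each demand point to its cheapest open site.
  C1→F-α 2, C2→F-α 5, C3→F-α 4, C4→F-α 4, C5→F-α 1
  travel time 16, fixed 8 → total 24.
Compare {F-β}: travel time 24 + fixed 13 = 37.
Compare {F-α, F-β}: travel time 16 + fixed 21 = 37.

24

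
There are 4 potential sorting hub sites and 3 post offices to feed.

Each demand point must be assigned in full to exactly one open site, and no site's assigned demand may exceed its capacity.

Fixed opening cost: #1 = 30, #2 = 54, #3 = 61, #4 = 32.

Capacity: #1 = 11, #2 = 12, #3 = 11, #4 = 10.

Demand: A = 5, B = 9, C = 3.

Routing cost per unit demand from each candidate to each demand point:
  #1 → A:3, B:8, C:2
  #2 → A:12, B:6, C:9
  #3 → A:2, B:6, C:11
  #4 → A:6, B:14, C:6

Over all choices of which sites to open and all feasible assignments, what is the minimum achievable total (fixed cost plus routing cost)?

159

Open {#1, #2}; cheapest assignment that respects the capacities:
  #1 (cap 11, load 8): A, C — cost 5×3 + 3×2 = 21
  #2 (cap 12, load 9): B — cost 9×6 = 54
  Shipping 75, fixed 84 → total 159.
  Any other capacity-feasible assignment to {#1, #2} ships for at least 75.
Compare {#1, #3}: its best feasible assignment gives total 166.
Compare {#1, #4}: its best feasible assignment gives total 182.
Every other set of open sites that can feasibly serve all demand totals ≥ 166 even under its best assignment. Minimum: 159.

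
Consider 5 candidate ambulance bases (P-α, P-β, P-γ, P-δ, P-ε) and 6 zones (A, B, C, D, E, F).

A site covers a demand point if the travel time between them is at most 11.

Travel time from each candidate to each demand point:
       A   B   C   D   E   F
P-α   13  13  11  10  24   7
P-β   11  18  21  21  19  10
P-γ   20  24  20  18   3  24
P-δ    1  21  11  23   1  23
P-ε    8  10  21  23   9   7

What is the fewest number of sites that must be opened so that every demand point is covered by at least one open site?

Coverage sets (demand points within 11 of each site):
  P-α: {C, D, F}
  P-β: {A, F}
  P-γ: {E}
  P-δ: {A, C, E}
  P-ε: {A, B, E, F}
No single site covers all 6 demand points.
But {P-α, P-ε} covers everything, so the minimum is 2.

2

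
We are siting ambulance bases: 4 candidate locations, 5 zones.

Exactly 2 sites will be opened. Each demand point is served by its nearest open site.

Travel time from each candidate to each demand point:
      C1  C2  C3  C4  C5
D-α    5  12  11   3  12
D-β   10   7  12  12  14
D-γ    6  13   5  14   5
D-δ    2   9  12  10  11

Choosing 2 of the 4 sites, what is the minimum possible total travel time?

30

Open {D-α, D-γ}.
  C1→D-α 5, C2→D-α 12, C3→D-γ 5, C4→D-α 3, C5→D-γ 5  ⇒ total 30.
Compare {D-γ, D-δ}: total 31.
Compare {D-β, D-γ}: total 35.
No size-2 selection does better; minimum is 30.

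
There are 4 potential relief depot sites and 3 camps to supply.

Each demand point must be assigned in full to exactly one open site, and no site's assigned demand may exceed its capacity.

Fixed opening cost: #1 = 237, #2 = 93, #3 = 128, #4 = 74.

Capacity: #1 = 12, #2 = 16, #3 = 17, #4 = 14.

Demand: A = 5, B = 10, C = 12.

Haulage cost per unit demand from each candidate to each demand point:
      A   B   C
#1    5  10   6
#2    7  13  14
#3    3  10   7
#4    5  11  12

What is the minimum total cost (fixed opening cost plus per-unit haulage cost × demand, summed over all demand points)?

411

Open {#3, #4}; cheapest assignment that respects the capacities:
  #3 (cap 17, load 17): A, C — cost 5×3 + 12×7 = 99
  #4 (cap 14, load 10): B — cost 10×11 = 110
  Shipping 209, fixed 202 → total 411.
  Any other capacity-feasible assignment to {#3, #4} ships for at least 209.
Compare {#2, #3}: its best feasible assignment gives total 450.
Compare {#2, #4}: its best feasible assignment gives total 476.
Every other set of open sites that can feasibly serve all demand totals ≥ 450 even under its best assignment. Minimum: 411.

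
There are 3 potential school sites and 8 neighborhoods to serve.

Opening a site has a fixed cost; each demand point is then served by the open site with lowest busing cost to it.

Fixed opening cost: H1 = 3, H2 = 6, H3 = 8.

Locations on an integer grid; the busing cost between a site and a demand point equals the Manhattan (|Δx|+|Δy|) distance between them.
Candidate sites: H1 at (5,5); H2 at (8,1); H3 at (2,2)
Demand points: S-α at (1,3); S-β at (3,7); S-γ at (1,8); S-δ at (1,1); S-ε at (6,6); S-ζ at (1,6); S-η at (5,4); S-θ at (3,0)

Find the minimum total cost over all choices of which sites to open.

Open {H1, H3}: assign each demand point to its cheapest open site.
  S-α→H3 2, S-β→H1 4, S-γ→H1 7, S-δ→H3 2, S-ε→H1 2, S-ζ→H1 5, S-η→H1 1, S-θ→H3 3
  busing cost 26, fixed 11 → total 37.
Compare {H1}: busing cost 40 + fixed 3 = 43.
Compare {H1, H2, H3}: busing cost 26 + fixed 17 = 43.
Compare {H3}: busing cost 38 + fixed 8 = 46.
All other subsets cost ≥ 43. Minimum total cost: 37.

37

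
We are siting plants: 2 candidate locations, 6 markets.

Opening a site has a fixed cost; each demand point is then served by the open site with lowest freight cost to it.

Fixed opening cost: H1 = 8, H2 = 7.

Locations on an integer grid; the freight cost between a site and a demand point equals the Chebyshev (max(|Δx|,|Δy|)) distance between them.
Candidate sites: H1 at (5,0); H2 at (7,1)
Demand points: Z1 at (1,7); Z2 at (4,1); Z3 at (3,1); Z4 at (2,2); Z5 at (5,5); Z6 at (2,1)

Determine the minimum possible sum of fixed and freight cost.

29

Open {H1}: assign each demand point to its cheapest open site.
  Z1→H1 7, Z2→H1 1, Z3→H1 2, Z4→H1 3, Z5→H1 5, Z6→H1 3
  freight cost 21, fixed 8 → total 29.
Compare {H2}: freight cost 27 + fixed 7 = 34.
Compare {H1, H2}: freight cost 19 + fixed 15 = 34.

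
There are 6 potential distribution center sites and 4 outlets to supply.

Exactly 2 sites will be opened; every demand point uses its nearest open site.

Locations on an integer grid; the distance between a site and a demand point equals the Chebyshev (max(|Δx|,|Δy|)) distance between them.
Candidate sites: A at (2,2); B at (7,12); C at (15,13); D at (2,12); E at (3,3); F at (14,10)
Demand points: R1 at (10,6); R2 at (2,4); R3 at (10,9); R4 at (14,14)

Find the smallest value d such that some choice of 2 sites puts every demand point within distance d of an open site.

Open {A, F}.
  Farthest demand point is R1 at distance 4 (to F); all others are ≤ 4.
With {E, F} the worst case is 4.
With {A, B} the worst case is 7.
No size-2 selection achieves below 4.

4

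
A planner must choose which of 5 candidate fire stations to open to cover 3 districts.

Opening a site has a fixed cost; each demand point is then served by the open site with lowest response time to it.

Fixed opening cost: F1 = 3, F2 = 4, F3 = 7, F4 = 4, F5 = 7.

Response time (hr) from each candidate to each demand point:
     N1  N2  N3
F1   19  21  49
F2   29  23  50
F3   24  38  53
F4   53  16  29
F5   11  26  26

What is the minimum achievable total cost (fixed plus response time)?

64

Open {F4, F5}: assign each demand point to its cheapest open site.
  N1→F5 11, N2→F4 16, N3→F5 26
  response time 53, fixed 11 → total 64.
Compare {F1, F4, F5}: response time 53 + fixed 14 = 67.
Compare {F1, F5}: response time 58 + fixed 10 = 68.
Compare {F2, F4, F5}: response time 53 + fixed 15 = 68.
All other subsets cost ≥ 67. Minimum total cost: 64.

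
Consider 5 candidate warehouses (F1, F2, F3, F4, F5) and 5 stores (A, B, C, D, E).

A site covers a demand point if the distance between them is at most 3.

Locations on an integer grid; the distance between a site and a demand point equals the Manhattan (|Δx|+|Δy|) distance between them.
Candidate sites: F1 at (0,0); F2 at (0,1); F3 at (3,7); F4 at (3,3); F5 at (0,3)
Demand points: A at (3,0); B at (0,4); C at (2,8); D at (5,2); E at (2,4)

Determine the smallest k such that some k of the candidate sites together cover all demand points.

3

Coverage sets (demand points within 3 of each site):
  F1: {A}
  F2: {B}
  F3: {C}
  F4: {A, D, E}
  F5: {B, E}
No 2 sites suffice: every size-2 union leaves at least one demand point uncovered.
But {F2, F3, F4} covers everything, so the minimum is 3.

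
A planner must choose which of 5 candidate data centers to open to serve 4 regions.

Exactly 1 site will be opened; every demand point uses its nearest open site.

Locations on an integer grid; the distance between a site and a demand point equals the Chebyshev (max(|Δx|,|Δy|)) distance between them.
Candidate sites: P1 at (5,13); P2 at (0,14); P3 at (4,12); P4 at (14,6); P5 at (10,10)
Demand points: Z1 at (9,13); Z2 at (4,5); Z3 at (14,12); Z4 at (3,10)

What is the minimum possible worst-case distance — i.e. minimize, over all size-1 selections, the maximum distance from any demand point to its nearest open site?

Open {P5}.
  Farthest demand point is Z4 at distance 7 (to P5); all others are ≤ 7.
With {P1} the worst case is 9.
With {P3} the worst case is 10.
No size-1 selection achieves below 7.

7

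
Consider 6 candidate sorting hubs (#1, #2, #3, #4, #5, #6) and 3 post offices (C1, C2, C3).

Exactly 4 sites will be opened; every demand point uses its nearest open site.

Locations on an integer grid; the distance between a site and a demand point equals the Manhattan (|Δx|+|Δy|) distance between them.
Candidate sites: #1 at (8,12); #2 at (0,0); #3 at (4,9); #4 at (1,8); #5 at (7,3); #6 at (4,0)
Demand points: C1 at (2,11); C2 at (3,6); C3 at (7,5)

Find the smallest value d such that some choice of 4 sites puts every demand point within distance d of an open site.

Open {#1, #2, #3, #5}.
  Farthest demand point is C1 at distance 4 (to #3); all others are ≤ 4.
With {#1, #2, #4, #5} the worst case is 4.
With {#1, #3, #4, #5} the worst case is 4.
No size-4 selection achieves below 4.

4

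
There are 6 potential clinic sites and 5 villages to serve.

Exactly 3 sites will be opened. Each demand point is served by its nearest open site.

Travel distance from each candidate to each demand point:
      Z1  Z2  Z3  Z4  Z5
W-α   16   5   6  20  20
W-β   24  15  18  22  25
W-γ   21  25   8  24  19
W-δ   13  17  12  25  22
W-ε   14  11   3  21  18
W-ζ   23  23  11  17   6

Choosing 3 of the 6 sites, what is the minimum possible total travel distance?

Open {W-α, W-ε, W-ζ}.
  Z1→W-ε 14, Z2→W-α 5, Z3→W-ε 3, Z4→W-ζ 17, Z5→W-ζ 6  ⇒ total 45.
Compare {W-α, W-δ, W-ζ}: total 47.
Compare {W-α, W-β, W-ζ}: total 50.
No size-3 selection does better; minimum is 45.

45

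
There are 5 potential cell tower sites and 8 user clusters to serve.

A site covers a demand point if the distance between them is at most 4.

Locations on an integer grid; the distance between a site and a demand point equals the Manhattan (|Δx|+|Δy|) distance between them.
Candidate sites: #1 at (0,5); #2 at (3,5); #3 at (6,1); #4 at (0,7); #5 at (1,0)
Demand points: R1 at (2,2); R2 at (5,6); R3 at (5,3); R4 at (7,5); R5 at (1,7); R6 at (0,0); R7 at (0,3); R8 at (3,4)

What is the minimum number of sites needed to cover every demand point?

2

Coverage sets (demand points within 4 of each site):
  #1: {R5, R7, R8}
  #2: {R1, R2, R3, R4, R5, R8}
  #3: {R3}
  #4: {R5, R7}
  #5: {R1, R6, R7}
No single site covers all 8 demand points.
But {#2, #5} covers everything, so the minimum is 2.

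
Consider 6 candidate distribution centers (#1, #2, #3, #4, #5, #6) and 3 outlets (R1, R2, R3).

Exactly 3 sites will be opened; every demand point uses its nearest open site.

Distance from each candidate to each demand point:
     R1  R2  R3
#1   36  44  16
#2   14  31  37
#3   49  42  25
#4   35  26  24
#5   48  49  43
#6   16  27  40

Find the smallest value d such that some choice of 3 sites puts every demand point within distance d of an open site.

26

Open {#1, #2, #4}.
  Farthest demand point is R2 at distance 26 (to #4); all others are ≤ 26.
With {#1, #4, #6} the worst case is 26.
With {#2, #3, #4} the worst case is 26.
No size-3 selection achieves below 26.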